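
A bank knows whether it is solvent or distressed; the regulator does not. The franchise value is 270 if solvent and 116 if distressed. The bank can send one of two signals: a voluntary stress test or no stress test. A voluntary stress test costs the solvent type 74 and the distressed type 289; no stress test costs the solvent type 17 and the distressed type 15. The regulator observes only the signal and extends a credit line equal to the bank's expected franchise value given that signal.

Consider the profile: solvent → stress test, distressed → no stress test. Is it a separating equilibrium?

Yes

If types separate, stress test earns payment 270 and no stress test earns 116.
Solvent: stress test gives 270 − 74 = 196; no stress test gives 116 − 17 = 99. No deviation. ✓
Distressed: no stress test gives 116 − 15 = 101; stress test gives 270 − 289 = -19. No deviation. ✓
Neither type gains from mimicking the other.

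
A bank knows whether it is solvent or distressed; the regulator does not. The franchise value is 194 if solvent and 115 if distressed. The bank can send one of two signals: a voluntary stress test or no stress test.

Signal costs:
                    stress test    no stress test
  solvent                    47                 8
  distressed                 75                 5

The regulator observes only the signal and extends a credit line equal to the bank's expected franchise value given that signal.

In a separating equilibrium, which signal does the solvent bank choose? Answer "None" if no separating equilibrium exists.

Try solvent → stress test, distressed → no stress test:
  If types separate, stress test earns payment 194 and no stress test earns 115.
  Solvent: stress test gives 194 − 47 = 147; no stress test gives 115 − 8 = 107. No deviation. ✓
  Distressed: no stress test gives 115 − 5 = 110; stress test gives 194 − 75 = 119. Would deviate. ✗
Try solvent → no stress test, distressed → stress test:
  If types separate, no stress test earns payment 194 and stress test earns 115.
  Solvent: no stress test gives 194 − 8 = 186; stress test gives 115 − 47 = 68. No deviation. ✓
  Distressed: stress test gives 115 − 75 = 40; no stress test gives 194 − 5 = 189. Would deviate. ✗
Neither assignment is incentive-compatible.

None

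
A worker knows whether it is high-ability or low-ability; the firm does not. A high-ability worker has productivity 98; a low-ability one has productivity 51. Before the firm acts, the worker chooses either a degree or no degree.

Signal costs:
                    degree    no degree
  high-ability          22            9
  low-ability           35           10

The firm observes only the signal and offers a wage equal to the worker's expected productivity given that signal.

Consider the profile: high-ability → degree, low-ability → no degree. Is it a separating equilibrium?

If types separate, degree earns payment 98 and no degree earns 51.
High-ability: degree gives 98 − 22 = 76; no degree gives 51 − 9 = 42. No deviation. ✓
Low-ability: no degree gives 51 − 10 = 41; degree gives 98 − 35 = 63. Would deviate. ✗

No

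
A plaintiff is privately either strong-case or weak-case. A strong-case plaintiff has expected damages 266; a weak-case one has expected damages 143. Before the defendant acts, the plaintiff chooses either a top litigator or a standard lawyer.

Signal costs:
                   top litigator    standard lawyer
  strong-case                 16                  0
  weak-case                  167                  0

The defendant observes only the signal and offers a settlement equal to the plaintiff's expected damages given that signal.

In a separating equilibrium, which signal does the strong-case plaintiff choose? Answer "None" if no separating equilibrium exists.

Try strong-case → top litigator, weak-case → standard lawyer:
  Under separation the defendant infers type exactly: top litigator → strong-case (pays 266), standard lawyer → weak-case (pays 143).
  Strong-case: top litigator gives 266 − 16 = 250; standard lawyer gives 143 − 0 = 143. No deviation. ✓
  Weak-case: standard lawyer gives 143 − 0 = 143; top litigator gives 266 − 167 = 99. No deviation. ✓
Both hold — the strong-case type sends top litigator.

top litigator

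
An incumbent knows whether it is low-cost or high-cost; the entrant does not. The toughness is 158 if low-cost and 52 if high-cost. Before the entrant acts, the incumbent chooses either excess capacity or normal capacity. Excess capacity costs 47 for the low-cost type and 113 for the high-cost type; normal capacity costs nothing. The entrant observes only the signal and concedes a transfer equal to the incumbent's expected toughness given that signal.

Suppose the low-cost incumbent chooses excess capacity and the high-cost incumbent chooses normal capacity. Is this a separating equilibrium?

Under separation the entrant infers type exactly: excess capacity → low-cost (pays 158), normal capacity → high-cost (pays 52).
Low-cost: excess capacity gives 158 − 47 = 111; normal capacity gives 52 − 0 = 52. No deviation. ✓
High-cost: normal capacity gives 52 − 0 = 52; excess capacity gives 158 − 113 = 45. No deviation. ✓
Both incentive constraints hold.

Yes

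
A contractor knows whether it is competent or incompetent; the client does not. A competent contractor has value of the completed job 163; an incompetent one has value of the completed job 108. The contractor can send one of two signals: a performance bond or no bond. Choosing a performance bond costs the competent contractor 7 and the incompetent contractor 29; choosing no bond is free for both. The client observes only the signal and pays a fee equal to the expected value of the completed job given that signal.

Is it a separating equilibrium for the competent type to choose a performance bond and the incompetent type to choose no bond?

No

If types separate, bond earns payment 163 and no bond earns 108.
Competent: bond gives 163 − 7 = 156; no bond gives 108 − 0 = 108. No deviation. ✓
Incompetent: no bond gives 108 − 0 = 108; bond gives 163 − 29 = 134. Would deviate. ✗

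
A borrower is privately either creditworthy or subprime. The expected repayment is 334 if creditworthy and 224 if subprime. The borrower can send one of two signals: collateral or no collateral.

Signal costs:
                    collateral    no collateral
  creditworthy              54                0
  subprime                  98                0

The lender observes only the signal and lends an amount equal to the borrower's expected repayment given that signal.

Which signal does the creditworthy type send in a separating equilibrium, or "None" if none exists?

None

Try creditworthy → collateral, subprime → no collateral:
  If types separate, collateral earns payment 334 and no collateral earns 224.
  Creditworthy: collateral gives 334 − 54 = 280; no collateral gives 224 − 0 = 224. No deviation. ✓
  Subprime: no collateral gives 224 − 0 = 224; collateral gives 334 − 98 = 236. Would deviate. ✗
Try creditworthy → no collateral, subprime → collateral:
  If types separate, no collateral earns payment 334 and collateral earns 224.
  Creditworthy: no collateral gives 334 − 0 = 334; collateral gives 224 − 54 = 170. No deviation. ✓
  Subprime: collateral gives 224 − 98 = 126; no collateral gives 334 − 0 = 334. Would deviate. ✗
Neither assignment is incentive-compatible.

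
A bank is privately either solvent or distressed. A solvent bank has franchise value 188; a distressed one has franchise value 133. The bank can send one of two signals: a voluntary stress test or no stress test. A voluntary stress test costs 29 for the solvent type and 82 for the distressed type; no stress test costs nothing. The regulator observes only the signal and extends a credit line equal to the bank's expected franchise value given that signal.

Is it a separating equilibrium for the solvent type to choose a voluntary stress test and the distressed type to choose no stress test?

Yes

If types separate, stress test earns payment 188 and no stress test earns 133.
Solvent: stress test gives 188 − 29 = 159; no stress test gives 133 − 0 = 133. No deviation. ✓
Distressed: no stress test gives 133 − 0 = 133; stress test gives 188 − 82 = 106. No deviation. ✓
Neither type gains from mimicking the other.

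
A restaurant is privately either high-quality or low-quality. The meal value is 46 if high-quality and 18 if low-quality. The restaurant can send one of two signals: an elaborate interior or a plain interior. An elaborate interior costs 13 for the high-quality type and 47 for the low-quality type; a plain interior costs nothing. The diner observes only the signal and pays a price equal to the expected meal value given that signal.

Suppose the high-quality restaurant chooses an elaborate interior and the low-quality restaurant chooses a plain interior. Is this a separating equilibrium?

Yes

Under separation the diner infers type exactly: elaborate interior → high-quality (pays 46), plain interior → low-quality (pays 18).
High-quality: elaborate interior gives 46 − 13 = 33; plain interior gives 18 − 0 = 18. No deviation. ✓
Low-quality: plain interior gives 18 − 0 = 18; elaborate interior gives 46 − 47 = -1. No deviation. ✓
Both incentive constraints hold.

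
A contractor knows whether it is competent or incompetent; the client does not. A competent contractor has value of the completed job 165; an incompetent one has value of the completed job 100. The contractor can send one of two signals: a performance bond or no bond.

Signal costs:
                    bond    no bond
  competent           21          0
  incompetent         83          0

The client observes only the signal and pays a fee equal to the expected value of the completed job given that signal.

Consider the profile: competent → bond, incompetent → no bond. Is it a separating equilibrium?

If types separate, bond earns payment 165 and no bond earns 100.
Competent: bond gives 165 − 21 = 144; no bond gives 100 − 0 = 100. No deviation. ✓
Incompetent: no bond gives 100 − 0 = 100; bond gives 165 − 83 = 82. No deviation. ✓
Neither type gains from mimicking the other.

Yes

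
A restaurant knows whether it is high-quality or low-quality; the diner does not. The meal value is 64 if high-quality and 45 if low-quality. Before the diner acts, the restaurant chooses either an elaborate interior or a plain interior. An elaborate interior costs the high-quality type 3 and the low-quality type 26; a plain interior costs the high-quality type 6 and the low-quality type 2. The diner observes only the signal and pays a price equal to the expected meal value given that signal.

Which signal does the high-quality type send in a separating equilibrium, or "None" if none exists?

elaborate interior

Try high-quality → elaborate interior, low-quality → plain interior:
  Under separation the diner infers type exactly: elaborate interior → high-quality (pays 64), plain interior → low-quality (pays 45).
  High-quality: elaborate interior gives 64 − 3 = 61; plain interior gives 45 − 6 = 39. No deviation. ✓
  Low-quality: plain interior gives 45 − 2 = 43; elaborate interior gives 64 − 26 = 38. No deviation. ✓
Both hold — the high-quality type sends elaborate interior.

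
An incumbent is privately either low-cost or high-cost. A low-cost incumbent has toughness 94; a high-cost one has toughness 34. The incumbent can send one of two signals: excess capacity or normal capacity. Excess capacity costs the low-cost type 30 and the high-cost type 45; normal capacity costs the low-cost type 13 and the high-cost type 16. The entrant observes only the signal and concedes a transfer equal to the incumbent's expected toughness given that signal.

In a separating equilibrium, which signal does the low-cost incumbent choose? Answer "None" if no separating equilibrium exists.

Try low-cost → excess capacity, high-cost → normal capacity:
  Under separation the entrant infers type exactly: excess capacity → low-cost (pays 94), normal capacity → high-cost (pays 34).
  Low-cost: excess capacity gives 94 − 30 = 64; normal capacity gives 34 − 13 = 21. No deviation. ✓
  High-cost: normal capacity gives 34 − 16 = 18; excess capacity gives 94 − 45 = 49. Would deviate. ✗
Try low-cost → normal capacity, high-cost → excess capacity:
  Under separation the entrant infers type exactly: normal capacity → low-cost (pays 94), excess capacity → high-cost (pays 34).
  Low-cost: normal capacity gives 94 − 13 = 81; excess capacity gives 34 − 30 = 4. No deviation. ✓
  High-cost: excess capacity gives 34 − 45 = -11; normal capacity gives 94 − 16 = 78. Would deviate. ✗
Neither assignment is incentive-compatible.

None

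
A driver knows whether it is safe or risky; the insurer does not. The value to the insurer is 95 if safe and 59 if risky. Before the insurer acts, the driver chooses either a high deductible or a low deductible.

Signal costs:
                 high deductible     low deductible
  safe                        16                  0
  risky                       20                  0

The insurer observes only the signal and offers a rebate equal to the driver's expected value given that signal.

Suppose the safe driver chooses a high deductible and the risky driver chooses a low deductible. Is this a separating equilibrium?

Under separation the insurer infers type exactly: high deductible → safe (pays 95), low deductible → risky (pays 59).
Safe: high deductible gives 95 − 16 = 79; low deductible gives 59 − 0 = 59. No deviation. ✓
Risky: low deductible gives 59 − 0 = 59; high deductible gives 95 − 20 = 75. Would deviate. ✗

No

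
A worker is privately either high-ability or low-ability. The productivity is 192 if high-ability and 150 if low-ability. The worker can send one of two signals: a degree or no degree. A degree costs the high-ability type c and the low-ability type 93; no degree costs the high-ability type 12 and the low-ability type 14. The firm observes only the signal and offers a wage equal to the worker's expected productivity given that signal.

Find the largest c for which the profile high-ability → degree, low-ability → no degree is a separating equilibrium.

Under separation: degree → high-ability (pays 192); no degree → low-ability (pays 150).
Low-ability: 150 − 14 = 136 ≥ 192 − 93 = 99. Holds regardless of c. ✓
High-ability: 192 − c ≥ 150 − 12, so c ≤ 192 − 138 = 54.

54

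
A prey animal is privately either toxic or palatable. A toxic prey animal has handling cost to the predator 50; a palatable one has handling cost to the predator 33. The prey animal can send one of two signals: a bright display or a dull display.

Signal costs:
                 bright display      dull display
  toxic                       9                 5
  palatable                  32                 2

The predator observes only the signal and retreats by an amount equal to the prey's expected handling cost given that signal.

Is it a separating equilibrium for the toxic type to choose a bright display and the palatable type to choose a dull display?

Yes

If types separate, bright display earns payment 50 and dull display earns 33.
Toxic: bright display gives 50 − 9 = 41; dull display gives 33 − 5 = 28. No deviation. ✓
Palatable: dull display gives 33 − 2 = 31; bright display gives 50 − 32 = 18. No deviation. ✓
Neither type gains from mimicking the other.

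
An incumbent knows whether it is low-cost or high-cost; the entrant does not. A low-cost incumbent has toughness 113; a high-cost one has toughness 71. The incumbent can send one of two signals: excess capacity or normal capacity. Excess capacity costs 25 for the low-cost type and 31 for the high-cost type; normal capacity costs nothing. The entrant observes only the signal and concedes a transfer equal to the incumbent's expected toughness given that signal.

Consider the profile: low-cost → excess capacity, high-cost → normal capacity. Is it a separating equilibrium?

If types separate, excess capacity earns payment 113 and normal capacity earns 71.
Low-cost: excess capacity gives 113 − 25 = 88; normal capacity gives 71 − 0 = 71. No deviation. ✓
High-cost: normal capacity gives 71 − 0 = 71; excess capacity gives 113 − 31 = 82. Would deviate. ✗

No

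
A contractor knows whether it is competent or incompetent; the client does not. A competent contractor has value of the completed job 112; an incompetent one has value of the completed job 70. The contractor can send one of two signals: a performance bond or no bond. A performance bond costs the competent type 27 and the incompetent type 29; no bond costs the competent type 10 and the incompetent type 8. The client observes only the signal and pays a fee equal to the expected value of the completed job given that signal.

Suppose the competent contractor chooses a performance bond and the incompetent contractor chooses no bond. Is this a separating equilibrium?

If types separate, bond earns payment 112 and no bond earns 70.
Competent: bond gives 112 − 27 = 85; no bond gives 70 − 10 = 60. No deviation. ✓
Incompetent: no bond gives 70 − 8 = 62; bond gives 112 − 29 = 83. Would deviate. ✗

No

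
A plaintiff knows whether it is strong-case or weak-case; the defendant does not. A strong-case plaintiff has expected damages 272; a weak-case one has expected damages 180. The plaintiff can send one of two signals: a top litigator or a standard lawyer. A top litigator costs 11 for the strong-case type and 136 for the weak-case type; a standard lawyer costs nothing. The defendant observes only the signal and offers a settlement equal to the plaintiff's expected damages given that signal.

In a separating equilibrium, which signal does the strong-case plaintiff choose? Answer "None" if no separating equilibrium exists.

Try strong-case → top litigator, weak-case → standard lawyer:
  If types separate, top litigator earns payment 272 and standard lawyer earns 180.
  Strong-case: top litigator gives 272 − 11 = 261; standard lawyer gives 180 − 0 = 180. No deviation. ✓
  Weak-case: standard lawyer gives 180 − 0 = 180; top litigator gives 272 − 136 = 136. No deviation. ✓
Both hold — the strong-case type sends top litigator.

top litigator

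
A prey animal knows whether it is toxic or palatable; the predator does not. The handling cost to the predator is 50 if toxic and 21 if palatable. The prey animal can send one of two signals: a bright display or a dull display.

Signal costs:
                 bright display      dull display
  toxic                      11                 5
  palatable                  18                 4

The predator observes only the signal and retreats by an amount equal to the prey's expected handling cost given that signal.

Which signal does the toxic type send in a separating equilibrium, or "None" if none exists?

None

Try toxic → bright display, palatable → dull display:
  Under separation the predator infers type exactly: bright display → toxic (pays 50), dull display → palatable (pays 21).
  Toxic: bright display gives 50 − 11 = 39; dull display gives 21 − 5 = 16. No deviation. ✓
  Palatable: dull display gives 21 − 4 = 17; bright display gives 50 − 18 = 32. Would deviate. ✗
Try toxic → dull display, palatable → bright display:
  Under separation the predator infers type exactly: dull display → toxic (pays 50), bright display → palatable (pays 21).
  Toxic: dull display gives 50 − 5 = 45; bright display gives 21 − 11 = 10. No deviation. ✓
  Palatable: bright display gives 21 − 18 = 3; dull display gives 50 − 4 = 46. Would deviate. ✗
Neither assignment is incentive-compatible.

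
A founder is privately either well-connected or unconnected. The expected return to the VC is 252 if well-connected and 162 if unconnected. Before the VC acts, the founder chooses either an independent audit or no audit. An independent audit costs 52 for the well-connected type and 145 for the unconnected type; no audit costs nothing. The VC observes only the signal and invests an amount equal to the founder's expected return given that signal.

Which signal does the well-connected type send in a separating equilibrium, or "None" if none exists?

audit

Try well-connected → audit, unconnected → no audit:
  If types separate, audit earns payment 252 and no audit earns 162.
  Well-connected: audit gives 252 − 52 = 200; no audit gives 162 − 0 = 162. No deviation. ✓
  Unconnected: no audit gives 162 − 0 = 162; audit gives 252 − 145 = 107. No deviation. ✓
Both hold — the well-connected type sends audit.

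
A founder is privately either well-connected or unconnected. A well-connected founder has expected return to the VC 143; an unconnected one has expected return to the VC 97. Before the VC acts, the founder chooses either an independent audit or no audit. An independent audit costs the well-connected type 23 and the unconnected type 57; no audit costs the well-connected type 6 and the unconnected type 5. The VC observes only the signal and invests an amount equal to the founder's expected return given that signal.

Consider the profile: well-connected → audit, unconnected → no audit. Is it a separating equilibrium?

If types separate, audit earns payment 143 and no audit earns 97.
Well-connected: audit gives 143 − 23 = 120; no audit gives 97 − 6 = 91. No deviation. ✓
Unconnected: no audit gives 97 − 5 = 92; audit gives 143 − 57 = 86. No deviation. ✓
Both incentive constraints hold.

Yes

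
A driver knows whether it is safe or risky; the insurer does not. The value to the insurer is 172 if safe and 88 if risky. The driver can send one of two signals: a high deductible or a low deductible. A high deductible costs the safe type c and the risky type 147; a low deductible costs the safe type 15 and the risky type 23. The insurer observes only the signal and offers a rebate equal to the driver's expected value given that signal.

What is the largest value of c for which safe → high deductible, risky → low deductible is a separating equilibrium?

Under separation: high deductible → safe (pays 172); low deductible → risky (pays 88).
Risky: 88 − 23 = 65 ≥ 172 − 147 = 25. Holds regardless of c. ✓
Safe: 172 − c ≥ 88 − 15, so c ≤ 172 − 73 = 99.

99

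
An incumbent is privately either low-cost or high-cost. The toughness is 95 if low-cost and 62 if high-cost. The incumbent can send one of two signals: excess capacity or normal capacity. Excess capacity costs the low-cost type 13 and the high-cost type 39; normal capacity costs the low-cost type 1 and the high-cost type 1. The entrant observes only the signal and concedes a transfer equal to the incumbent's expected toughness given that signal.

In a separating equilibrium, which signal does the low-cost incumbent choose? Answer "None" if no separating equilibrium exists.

Try low-cost → excess capacity, high-cost → normal capacity:
  If types separate, excess capacity earns payment 95 and normal capacity earns 62.
  Low-cost: excess capacity gives 95 − 13 = 82; normal capacity gives 62 − 1 = 61. No deviation. ✓
  High-cost: normal capacity gives 62 − 1 = 61; excess capacity gives 95 − 39 = 56. No deviation. ✓
Both hold — the low-cost type sends excess capacity.

excess capacity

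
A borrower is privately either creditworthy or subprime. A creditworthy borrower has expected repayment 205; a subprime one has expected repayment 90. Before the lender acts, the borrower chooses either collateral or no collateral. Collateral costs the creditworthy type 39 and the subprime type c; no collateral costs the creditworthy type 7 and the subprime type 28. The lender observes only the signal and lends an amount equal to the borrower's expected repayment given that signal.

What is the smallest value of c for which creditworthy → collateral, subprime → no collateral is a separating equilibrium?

143

Under separation: collateral → creditworthy (pays 205); no collateral → subprime (pays 90).
Creditworthy: 205 − 39 = 166 ≥ 90 − 7 = 83. Holds regardless of c. ✓
Subprime: 90 − 28 ≥ 205 − c, so c ≥ 205 − 62 = 143.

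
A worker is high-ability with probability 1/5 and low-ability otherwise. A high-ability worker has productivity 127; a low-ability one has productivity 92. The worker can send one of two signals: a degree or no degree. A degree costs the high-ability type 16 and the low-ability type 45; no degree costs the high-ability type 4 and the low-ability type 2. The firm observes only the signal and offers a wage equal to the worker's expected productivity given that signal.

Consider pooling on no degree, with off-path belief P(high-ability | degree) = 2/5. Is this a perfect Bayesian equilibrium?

At the pooled signal (no degree) the firm holds the prior 1/5 and pays 1/5·127 + 4/5·92 = 99. Off-path (degree) belief 2/5 gives 2/5·127 + 3/5·92 = 106.
High-ability: no degree gives 99 − 4 = 95; degree gives 106 − 16 = 90. Stays. ✓
Low-ability: no degree gives 99 − 2 = 97; degree gives 106 − 45 = 61. Stays. ✓

Yes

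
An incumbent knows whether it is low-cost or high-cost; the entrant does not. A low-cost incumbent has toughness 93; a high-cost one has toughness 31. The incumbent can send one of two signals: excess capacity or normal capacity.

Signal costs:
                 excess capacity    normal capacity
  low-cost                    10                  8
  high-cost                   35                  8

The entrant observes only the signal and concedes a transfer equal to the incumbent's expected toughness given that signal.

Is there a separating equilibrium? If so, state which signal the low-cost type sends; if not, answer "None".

Try low-cost → excess capacity, high-cost → normal capacity:
  If types separate, excess capacity earns payment 93 and normal capacity earns 31.
  Low-cost: excess capacity gives 93 − 10 = 83; normal capacity gives 31 − 8 = 23. No deviation. ✓
  High-cost: normal capacity gives 31 − 8 = 23; excess capacity gives 93 − 35 = 58. Would deviate. ✗
Try low-cost → normal capacity, high-cost → excess capacity:
  If types separate, normal capacity earns payment 93 and excess capacity earns 31.
  Low-cost: normal capacity gives 93 − 8 = 85; excess capacity gives 31 − 10 = 21. No deviation. ✓
  High-cost: excess capacity gives 31 − 35 = -4; normal capacity gives 93 − 8 = 85. Would deviate. ✗
Neither assignment is incentive-compatible.

None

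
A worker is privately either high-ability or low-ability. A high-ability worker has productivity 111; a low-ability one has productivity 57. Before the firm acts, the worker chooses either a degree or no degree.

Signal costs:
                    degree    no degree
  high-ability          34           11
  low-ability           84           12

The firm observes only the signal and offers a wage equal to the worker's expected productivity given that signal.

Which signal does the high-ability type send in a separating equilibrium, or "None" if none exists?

degree

Try high-ability → degree, low-ability → no degree:
  Under separation the firm infers type exactly: degree → high-ability (pays 111), no degree → low-ability (pays 57).
  High-ability: degree gives 111 − 34 = 77; no degree gives 57 − 11 = 46. No deviation. ✓
  Low-ability: no degree gives 57 − 12 = 45; degree gives 111 − 84 = 27. No deviation. ✓
Both hold — the high-ability type sends degree.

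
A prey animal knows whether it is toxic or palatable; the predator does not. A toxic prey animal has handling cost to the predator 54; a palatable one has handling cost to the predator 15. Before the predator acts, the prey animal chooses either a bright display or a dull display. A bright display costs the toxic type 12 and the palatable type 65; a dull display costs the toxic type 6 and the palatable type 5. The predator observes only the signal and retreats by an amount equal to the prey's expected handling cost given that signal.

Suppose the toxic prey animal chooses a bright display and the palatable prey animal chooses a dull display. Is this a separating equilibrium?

Under separation the predator infers type exactly: bright display → toxic (pays 54), dull display → palatable (pays 15).
Toxic: bright display gives 54 − 12 = 42; dull display gives 15 − 6 = 9. No deviation. ✓
Palatable: dull display gives 15 − 5 = 10; bright display gives 54 − 65 = -11. No deviation. ✓
Both incentive constraints hold.

Yes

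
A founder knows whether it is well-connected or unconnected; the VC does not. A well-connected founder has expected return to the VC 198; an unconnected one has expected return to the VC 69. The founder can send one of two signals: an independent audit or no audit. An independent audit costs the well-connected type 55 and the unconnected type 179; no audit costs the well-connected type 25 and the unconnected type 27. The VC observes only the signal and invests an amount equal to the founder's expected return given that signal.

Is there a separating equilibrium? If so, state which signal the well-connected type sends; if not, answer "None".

audit

Try well-connected → audit, unconnected → no audit:
  If types separate, audit earns payment 198 and no audit earns 69.
  Well-connected: audit gives 198 − 55 = 143; no audit gives 69 − 25 = 44. No deviation. ✓
  Unconnected: no audit gives 69 − 27 = 42; audit gives 198 − 179 = 19. No deviation. ✓
Both hold — the well-connected type sends audit.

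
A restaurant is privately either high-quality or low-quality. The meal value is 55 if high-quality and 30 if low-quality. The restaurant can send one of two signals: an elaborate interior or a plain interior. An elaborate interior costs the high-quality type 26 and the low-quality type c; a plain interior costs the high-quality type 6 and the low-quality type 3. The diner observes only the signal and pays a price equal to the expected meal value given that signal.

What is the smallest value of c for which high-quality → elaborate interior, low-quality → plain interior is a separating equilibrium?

Under separation: elaborate interior → high-quality (pays 55); plain interior → low-quality (pays 30).
High-quality: 55 − 26 = 29 ≥ 30 − 6 = 24. Holds regardless of c. ✓
Low-quality: 30 − 3 ≥ 55 − c, so c ≥ 55 − 27 = 28.

28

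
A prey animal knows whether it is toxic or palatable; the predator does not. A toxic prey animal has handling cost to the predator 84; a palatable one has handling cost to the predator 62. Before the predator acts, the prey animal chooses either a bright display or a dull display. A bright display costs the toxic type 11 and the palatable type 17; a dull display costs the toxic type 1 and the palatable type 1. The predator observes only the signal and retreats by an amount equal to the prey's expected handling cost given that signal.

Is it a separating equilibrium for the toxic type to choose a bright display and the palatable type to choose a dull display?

No

Under separation the predator infers type exactly: bright display → toxic (pays 84), dull display → palatable (pays 62).
Toxic: bright display gives 84 − 11 = 73; dull display gives 62 − 1 = 61. No deviation. ✓
Palatable: dull display gives 62 − 1 = 61; bright display gives 84 − 17 = 67. Would deviate. ✗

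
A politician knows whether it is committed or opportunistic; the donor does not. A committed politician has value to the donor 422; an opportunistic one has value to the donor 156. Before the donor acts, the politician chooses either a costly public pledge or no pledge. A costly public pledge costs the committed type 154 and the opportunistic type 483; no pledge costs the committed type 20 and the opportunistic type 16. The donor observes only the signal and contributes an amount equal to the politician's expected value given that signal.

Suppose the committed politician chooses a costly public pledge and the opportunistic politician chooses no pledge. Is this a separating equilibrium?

If types separate, pledge earns payment 422 and no pledge earns 156.
Committed: pledge gives 422 − 154 = 268; no pledge gives 156 − 20 = 136. No deviation. ✓
Opportunistic: no pledge gives 156 − 16 = 140; pledge gives 422 − 483 = -61. No deviation. ✓
Both incentive constraints hold.

Yes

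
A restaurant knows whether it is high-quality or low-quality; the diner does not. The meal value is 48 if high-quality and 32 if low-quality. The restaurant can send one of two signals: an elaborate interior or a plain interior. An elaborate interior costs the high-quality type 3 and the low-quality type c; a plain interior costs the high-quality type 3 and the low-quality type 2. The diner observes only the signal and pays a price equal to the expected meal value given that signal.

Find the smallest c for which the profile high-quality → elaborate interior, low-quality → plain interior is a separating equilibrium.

18

Under separation: elaborate interior → high-quality (pays 48); plain interior → low-quality (pays 32).
High-quality: 48 − 3 = 45 ≥ 32 − 3 = 29. Holds regardless of c. ✓
Low-quality: 32 − 2 ≥ 48 − c, so c ≥ 48 − 30 = 18.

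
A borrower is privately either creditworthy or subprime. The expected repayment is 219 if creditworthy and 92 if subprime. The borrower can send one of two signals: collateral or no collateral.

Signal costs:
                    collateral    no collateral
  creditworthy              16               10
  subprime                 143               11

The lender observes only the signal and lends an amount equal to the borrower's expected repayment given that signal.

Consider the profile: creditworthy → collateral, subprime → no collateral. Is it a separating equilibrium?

If types separate, collateral earns payment 219 and no collateral earns 92.
Creditworthy: collateral gives 219 − 16 = 203; no collateral gives 92 − 10 = 82. No deviation. ✓
Subprime: no collateral gives 92 − 11 = 81; collateral gives 219 − 143 = 76. No deviation. ✓
Neither type gains from mimicking the other.

Yes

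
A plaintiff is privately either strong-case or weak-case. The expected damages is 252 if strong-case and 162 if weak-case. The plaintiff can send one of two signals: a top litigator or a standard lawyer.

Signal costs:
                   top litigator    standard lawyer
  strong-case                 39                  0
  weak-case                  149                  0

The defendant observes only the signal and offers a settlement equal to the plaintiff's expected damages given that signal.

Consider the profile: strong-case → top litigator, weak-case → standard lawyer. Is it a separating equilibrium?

If types separate, top litigator earns payment 252 and standard lawyer earns 162.
Strong-case: top litigator gives 252 − 39 = 213; standard lawyer gives 162 − 0 = 162. No deviation. ✓
Weak-case: standard lawyer gives 162 − 0 = 162; top litigator gives 252 − 149 = 103. No deviation. ✓
Neither type gains from mimicking the other.

Yes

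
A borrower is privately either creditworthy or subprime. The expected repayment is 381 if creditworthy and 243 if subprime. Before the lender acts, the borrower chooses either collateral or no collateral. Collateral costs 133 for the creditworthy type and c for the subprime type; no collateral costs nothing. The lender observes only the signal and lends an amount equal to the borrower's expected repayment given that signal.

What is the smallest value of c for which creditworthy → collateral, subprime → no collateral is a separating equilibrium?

138

Under separation: collateral → creditworthy (pays 381); no collateral → subprime (pays 243).
Creditworthy: 381 − 133 = 248 ≥ 243 − 0 = 243. Holds regardless of c. ✓
Subprime: 243 − 0 ≥ 381 − c, so c ≥ 381 − 243 = 138.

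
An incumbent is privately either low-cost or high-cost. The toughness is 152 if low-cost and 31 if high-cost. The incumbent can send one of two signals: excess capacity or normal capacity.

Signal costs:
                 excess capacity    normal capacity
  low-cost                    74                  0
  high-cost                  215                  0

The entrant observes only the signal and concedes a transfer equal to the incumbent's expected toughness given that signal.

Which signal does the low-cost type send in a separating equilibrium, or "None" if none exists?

Try low-cost → excess capacity, high-cost → normal capacity:
  If types separate, excess capacity earns payment 152 and normal capacity earns 31.
  Low-cost: excess capacity gives 152 − 74 = 78; normal capacity gives 31 − 0 = 31. No deviation. ✓
  High-cost: normal capacity gives 31 − 0 = 31; excess capacity gives 152 − 215 = -63. No deviation. ✓
Both hold — the low-cost type sends excess capacity.

excess capacity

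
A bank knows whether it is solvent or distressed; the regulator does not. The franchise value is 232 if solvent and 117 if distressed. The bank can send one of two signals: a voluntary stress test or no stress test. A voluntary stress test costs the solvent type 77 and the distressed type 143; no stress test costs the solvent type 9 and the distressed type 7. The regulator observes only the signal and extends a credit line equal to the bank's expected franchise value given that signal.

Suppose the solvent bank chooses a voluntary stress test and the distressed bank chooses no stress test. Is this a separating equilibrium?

If types separate, stress test earns payment 232 and no stress test earns 117.
Solvent: stress test gives 232 − 77 = 155; no stress test gives 117 − 9 = 108. No deviation. ✓
Distressed: no stress test gives 117 − 7 = 110; stress test gives 232 − 143 = 89. No deviation. ✓
Both incentive constraints hold.

Yes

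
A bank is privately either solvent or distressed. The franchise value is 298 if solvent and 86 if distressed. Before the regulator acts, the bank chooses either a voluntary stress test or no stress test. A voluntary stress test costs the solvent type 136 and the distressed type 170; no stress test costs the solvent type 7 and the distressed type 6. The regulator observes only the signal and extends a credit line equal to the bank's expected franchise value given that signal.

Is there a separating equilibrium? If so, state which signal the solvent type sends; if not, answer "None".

Try solvent → stress test, distressed → no stress test:
  Under separation the regulator infers type exactly: stress test → solvent (pays 298), no stress test → distressed (pays 86).
  Solvent: stress test gives 298 − 136 = 162; no stress test gives 86 − 7 = 79. No deviation. ✓
  Distressed: no stress test gives 86 − 6 = 80; stress test gives 298 − 170 = 128. Would deviate. ✗
Try solvent → no stress test, distressed → stress test:
  Under separation the regulator infers type exactly: no stress test → solvent (pays 298), stress test → distressed (pays 86).
  Solvent: no stress test gives 298 − 7 = 291; stress test gives 86 − 136 = -50. No deviation. ✓
  Distressed: stress test gives 86 − 170 = -84; no stress test gives 298 − 6 = 292. Would deviate. ✗
Neither assignment is incentive-compatible.

None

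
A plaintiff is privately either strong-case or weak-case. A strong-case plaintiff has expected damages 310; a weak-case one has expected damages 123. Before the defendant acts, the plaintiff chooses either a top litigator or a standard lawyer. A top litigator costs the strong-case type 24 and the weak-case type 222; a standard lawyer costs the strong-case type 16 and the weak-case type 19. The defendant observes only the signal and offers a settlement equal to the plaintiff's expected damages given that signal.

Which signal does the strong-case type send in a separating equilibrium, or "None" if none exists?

Try strong-case → top litigator, weak-case → standard lawyer:
  If types separate, top litigator earns payment 310 and standard lawyer earns 123.
  Strong-case: top litigator gives 310 − 24 = 286; standard lawyer gives 123 − 16 = 107. No deviation. ✓
  Weak-case: standard lawyer gives 123 − 19 = 104; top litigator gives 310 − 222 = 88. No deviation. ✓
Both hold — the strong-case type sends top litigator.

top litigator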